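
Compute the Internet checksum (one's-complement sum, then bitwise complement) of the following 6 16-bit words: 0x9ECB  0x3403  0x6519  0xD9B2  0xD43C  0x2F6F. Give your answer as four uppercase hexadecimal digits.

EAB8

One's-complement addition (fold any carry out of bit 15 back into bit 0):
  0x9ECB + 0x3403 = 0x0D2CE
  0xD2CE + 0x6519 = 0x137E7 → wrap carry → 0x37E8
  0x37E8 + 0xD9B2 = 0x1119A → wrap carry → 0x119B
  0x119B + 0xD43C = 0x0E5D7
  0xE5D7 + 0x2F6F = 0x11546 → wrap carry → 0x1547
One's-complement sum = 0x1547.
Checksum = ~0x1547 & 0xFFFF = 0xEAB8.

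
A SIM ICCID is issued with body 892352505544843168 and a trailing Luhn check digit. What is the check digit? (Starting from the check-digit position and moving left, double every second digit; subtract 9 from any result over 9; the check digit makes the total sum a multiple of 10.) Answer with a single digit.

Partial digits right→left: 8 6 1 3 4 8 4 4 5 5 0 5 2 5 3 2 9 8
Double every second digit counting from the check-digit position (so the 1st, 3rd, 5th, ... of the partial from the right).
  doubled (with −9 where >9): 7 2 8 8 1 0 4 6 9 → sum 45
  kept as-is: 6 3 8 4 5 5 5 2 8 → sum 46
Total = 45 + 46 = 91.
Check digit = (10 − (91 mod 10)) mod 10 = 9.

9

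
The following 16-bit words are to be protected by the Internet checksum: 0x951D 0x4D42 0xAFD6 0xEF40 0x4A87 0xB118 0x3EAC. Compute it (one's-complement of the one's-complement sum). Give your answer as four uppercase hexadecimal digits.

One's-complement addition (fold any carry out of bit 15 back into bit 0):
  0x951D + 0x4D42 = 0x0E25F
  0xE25F + 0xAFD6 = 0x19235 → wrap carry → 0x9236
  0x9236 + 0xEF40 = 0x18176 → wrap carry → 0x8177
  0x8177 + 0x4A87 = 0x0CBFE
  0xCBFE + 0xB118 = 0x17D16 → wrap carry → 0x7D17
  0x7D17 + 0x3EAC = 0x0BBC3
One's-complement sum = 0xBBC3.
Checksum = ~0xBBC3 & 0xFFFF = 0x443C.

443C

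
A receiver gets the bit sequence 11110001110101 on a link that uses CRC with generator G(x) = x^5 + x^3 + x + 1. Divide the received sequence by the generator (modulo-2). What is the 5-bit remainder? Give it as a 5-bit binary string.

10011

Modulo-2 division of 11110001110101 by 101011:
  pos 0: 111100 XOR 101011 = 010111
  pos 1: 101110 XOR 101011 = 000101
  pos 4: 101111 XOR 101011 = 000100
  pos 7: 100010 XOR 101011 = 001001
Remainder = 10011 (nonzero — an error is detected).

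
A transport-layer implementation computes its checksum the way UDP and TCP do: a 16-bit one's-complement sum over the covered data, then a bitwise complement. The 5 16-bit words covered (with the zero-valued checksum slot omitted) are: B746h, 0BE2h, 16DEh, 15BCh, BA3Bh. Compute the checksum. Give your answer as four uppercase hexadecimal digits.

One's-complement addition (fold any carry out of bit 15 back into bit 0):
  0xB746 + 0x0BE2 = 0x0C328
  0xC328 + 0x16DE = 0x0DA06
  0xDA06 + 0x15BC = 0x0EFC2
  0xEFC2 + 0xBA3B = 0x1A9FD → wrap carry → 0xA9FE
One's-complement sum = 0xA9FE.
Checksum = ~0xA9FE & 0xFFFF = 0x5601.

5601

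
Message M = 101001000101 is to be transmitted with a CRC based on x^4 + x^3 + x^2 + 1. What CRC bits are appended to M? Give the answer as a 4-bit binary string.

0111

Append 4 zeros: 1010010001010000. Divide by 11101 (XOR where the leading bit is 1):
  pos 0: 10100 XOR 11101 = 01001
  pos 1: 10011 XOR 11101 = 01110
  pos 2: 11100 XOR 11101 = 00001
  pos 6: 10010 XOR 11101 = 01111
  pos 7: 11111 XOR 11101 = 00010
  pos 10: 10000 XOR 11101 = 01101
  pos 11: 11010 XOR 11101 = 00111
Remainder (last 4 bits) = 0111. This is the CRC / FCS.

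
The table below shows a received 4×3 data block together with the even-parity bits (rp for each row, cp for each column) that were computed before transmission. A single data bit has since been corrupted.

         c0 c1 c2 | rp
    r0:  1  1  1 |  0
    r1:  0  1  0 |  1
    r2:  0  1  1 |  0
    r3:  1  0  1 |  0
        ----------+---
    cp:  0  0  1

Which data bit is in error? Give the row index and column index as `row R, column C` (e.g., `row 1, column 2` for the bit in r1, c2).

row 0, column 1

Recompute each row's even parity and compare to rp:
  r0: data parity 1, sent rp 0 → mismatch
  r1: data parity 1, sent rp 1 → ok
  r2: data parity 0, sent rp 0 → ok
  r3: data parity 0, sent rp 0 → ok
Recompute each column's even parity and compare to cp:
  c0: data parity 0, sent cp 0 → ok
  c1: data parity 1, sent cp 0 → mismatch
  c2: data parity 1, sent cp 1 → ok
Exactly one row (r0) and one column (c1) fail → the flipped bit is at their intersection.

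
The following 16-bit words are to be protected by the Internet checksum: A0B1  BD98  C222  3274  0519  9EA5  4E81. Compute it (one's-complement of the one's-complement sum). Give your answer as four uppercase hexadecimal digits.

BADE

One's-complement addition (fold any carry out of bit 15 back into bit 0):
  0xA0B1 + 0xBD98 = 0x15E49 → wrap carry → 0x5E4A
  0x5E4A + 0xC222 = 0x1206C → wrap carry → 0x206D
  0x206D + 0x3274 = 0x052E1
  0x52E1 + 0x0519 = 0x057FA
  0x57FA + 0x9EA5 = 0x0F69F
  0xF69F + 0x4E81 = 0x14520 → wrap carry → 0x4521
One's-complement sum = 0x4521.
Checksum = ~0x4521 & 0xFFFF = 0xBADE.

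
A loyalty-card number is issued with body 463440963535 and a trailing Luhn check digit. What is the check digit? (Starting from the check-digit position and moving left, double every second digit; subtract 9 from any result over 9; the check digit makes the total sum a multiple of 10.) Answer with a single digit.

Partial digits right→left: 5 3 5 3 6 9 0 4 4 3 6 4
Double every second digit counting from the check-digit position (so the 1st, 3rd, 5th, ... of the partial from the right).
  doubled (with −9 where >9): 1 1 3 0 8 3 → sum 16
  kept as-is: 3 3 9 4 3 4 → sum 26
Total = 16 + 26 = 42.
Check digit = (10 − (42 mod 10)) mod 10 = 8.

8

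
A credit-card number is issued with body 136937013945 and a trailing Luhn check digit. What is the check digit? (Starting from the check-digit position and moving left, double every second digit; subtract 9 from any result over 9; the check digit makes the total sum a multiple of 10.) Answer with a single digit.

Partial digits right→left: 5 4 9 3 1 0 7 3 9 6 3 1
Double every second digit counting from the check-digit position (so the 1st, 3rd, 5th, ... of the partial from the right).
  doubled (with −9 where >9): 1 9 2 5 9 6 → sum 32
  kept as-is: 4 3 0 3 6 1 → sum 17
Total = 32 + 17 = 49.
Check digit = (10 − (49 mod 10)) mod 10 = 1.

1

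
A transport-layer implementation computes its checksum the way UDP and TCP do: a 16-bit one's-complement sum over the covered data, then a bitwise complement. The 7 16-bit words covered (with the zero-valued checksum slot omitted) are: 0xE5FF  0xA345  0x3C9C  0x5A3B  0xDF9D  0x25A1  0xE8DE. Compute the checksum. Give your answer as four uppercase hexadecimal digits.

F1C4

One's-complement addition (fold any carry out of bit 15 back into bit 0):
  0xE5FF + 0xA345 = 0x18944 → wrap carry → 0x8945
  0x8945 + 0x3C9C = 0x0C5E1
  0xC5E1 + 0x5A3B = 0x1201C → wrap carry → 0x201D
  0x201D + 0xDF9D = 0x0FFBA
  0xFFBA + 0x25A1 = 0x1255B → wrap carry → 0x255C
  0x255C + 0xE8DE = 0x10E3A → wrap carry → 0x0E3B
One's-complement sum = 0x0E3B.
Checksum = ~0x0E3B & 0xFFFF = 0xF1C4.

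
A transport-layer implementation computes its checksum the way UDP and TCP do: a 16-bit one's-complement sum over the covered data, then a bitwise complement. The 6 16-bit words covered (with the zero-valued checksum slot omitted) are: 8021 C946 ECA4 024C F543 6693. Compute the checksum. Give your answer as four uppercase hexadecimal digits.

One's-complement addition (fold any carry out of bit 15 back into bit 0):
  0x8021 + 0xC946 = 0x14967 → wrap carry → 0x4968
  0x4968 + 0xECA4 = 0x1360C → wrap carry → 0x360D
  0x360D + 0x024C = 0x03859
  0x3859 + 0xF543 = 0x12D9C → wrap carry → 0x2D9D
  0x2D9D + 0x6693 = 0x09430
One's-complement sum = 0x9430.
Checksum = ~0x9430 & 0xFFFF = 0x6BCF.

6BCF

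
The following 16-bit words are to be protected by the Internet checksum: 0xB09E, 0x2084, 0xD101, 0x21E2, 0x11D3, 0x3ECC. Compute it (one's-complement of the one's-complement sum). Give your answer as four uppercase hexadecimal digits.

One's-complement addition (fold any carry out of bit 15 back into bit 0):
  0xB09E + 0x2084 = 0x0D122
  0xD122 + 0xD101 = 0x1A223 → wrap carry → 0xA224
  0xA224 + 0x21E2 = 0x0C406
  0xC406 + 0x11D3 = 0x0D5D9
  0xD5D9 + 0x3ECC = 0x114A5 → wrap carry → 0x14A6
One's-complement sum = 0x14A6.
Checksum = ~0x14A6 & 0xFFFF = 0xEB59.

EB59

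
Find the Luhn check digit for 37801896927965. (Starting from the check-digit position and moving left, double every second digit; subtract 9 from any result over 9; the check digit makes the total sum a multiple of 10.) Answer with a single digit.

Partial digits right→left: 5 6 9 7 2 9 6 9 8 1 0 8 7 3
Double every second digit counting from the check-digit position (so the 1st, 3rd, 5th, ... of the partial from the right).
  doubled (with −9 where >9): 1 9 4 3 7 0 5 → sum 29
  kept as-is: 6 7 9 9 1 8 3 → sum 43
Total = 29 + 43 = 72.
Check digit = (10 − (72 mod 10)) mod 10 = 8.

8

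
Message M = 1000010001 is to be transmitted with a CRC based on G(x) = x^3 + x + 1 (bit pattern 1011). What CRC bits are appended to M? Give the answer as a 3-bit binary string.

101

Append 3 zeros: 1000010001000. Divide by 1011 (XOR where the leading bit is 1):
  pos 0: 1000 XOR 1011 = 0011
  pos 2: 1101 XOR 1011 = 0110
  pos 3: 1100 XOR 1011 = 0111
  pos 4: 1110 XOR 1011 = 0101
  pos 5: 1010 XOR 1011 = 0001
  pos 8: 1100 XOR 1011 = 0111
  pos 9: 1110 XOR 1011 = 0101
Remainder (last 3 bits) = 101. This is the CRC / FCS.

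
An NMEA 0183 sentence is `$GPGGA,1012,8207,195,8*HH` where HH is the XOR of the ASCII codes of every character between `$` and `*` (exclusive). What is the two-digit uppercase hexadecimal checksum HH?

XOR the ASCII codes of the payload characters:
  'G' = 0x47 → acc = 0x47
  'P' = 0x50 → acc = 0x17
  'G' = 0x47 → acc = 0x50
  'G' = 0x47 → acc = 0x17
  'A' = 0x41 → acc = 0x56
  ',' = 0x2C → acc = 0x7A
  '1' = 0x31 → acc = 0x4B
  '0' = 0x30 → acc = 0x7B
  '1' = 0x31 → acc = 0x4A
  '2' = 0x32 → acc = 0x78
  ',' = 0x2C → acc = 0x54
  '8' = 0x38 → acc = 0x6C
  '2' = 0x32 → acc = 0x5E
  '0' = 0x30 → acc = 0x6E
  '7' = 0x37 → acc = 0x59
  ',' = 0x2C → acc = 0x75
  '1' = 0x31 → acc = 0x44
  '9' = 0x39 → acc = 0x7D
  '5' = 0x35 → acc = 0x48
  ',' = 0x2C → acc = 0x64
  '8' = 0x38 → acc = 0x5C
Checksum = 0x5C.

5C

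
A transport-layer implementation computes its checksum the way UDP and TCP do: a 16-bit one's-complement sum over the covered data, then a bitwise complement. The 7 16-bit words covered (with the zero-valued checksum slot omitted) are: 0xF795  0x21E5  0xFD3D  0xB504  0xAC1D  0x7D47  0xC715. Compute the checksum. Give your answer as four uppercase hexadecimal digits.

One's-complement addition (fold any carry out of bit 15 back into bit 0):
  0xF795 + 0x21E5 = 0x1197A → wrap carry → 0x197B
  0x197B + 0xFD3D = 0x116B8 → wrap carry → 0x16B9
  0x16B9 + 0xB504 = 0x0CBBD
  0xCBBD + 0xAC1D = 0x177DA → wrap carry → 0x77DB
  0x77DB + 0x7D47 = 0x0F522
  0xF522 + 0xC715 = 0x1BC37 → wrap carry → 0xBC38
One's-complement sum = 0xBC38.
Checksum = ~0xBC38 & 0xFFFF = 0x43C7.

43C7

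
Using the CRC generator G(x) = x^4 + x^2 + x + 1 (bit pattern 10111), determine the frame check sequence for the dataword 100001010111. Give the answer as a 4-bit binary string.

1010

Append 4 zeros: 1000010101110000. Divide by 10111 (XOR where the leading bit is 1):
  pos 0: 10000 XOR 10111 = 00111
  pos 2: 11110 XOR 10111 = 01001
  pos 3: 10011 XOR 10111 = 00100
  pos 5: 10001 XOR 10111 = 00110
  pos 7: 11011 XOR 10111 = 01100
  pos 8: 11000 XOR 10111 = 01111
  pos 9: 11110 XOR 10111 = 01001
  pos 10: 10010 XOR 10111 = 00101
Remainder (last 4 bits) = 1010. This is the CRC / FCS.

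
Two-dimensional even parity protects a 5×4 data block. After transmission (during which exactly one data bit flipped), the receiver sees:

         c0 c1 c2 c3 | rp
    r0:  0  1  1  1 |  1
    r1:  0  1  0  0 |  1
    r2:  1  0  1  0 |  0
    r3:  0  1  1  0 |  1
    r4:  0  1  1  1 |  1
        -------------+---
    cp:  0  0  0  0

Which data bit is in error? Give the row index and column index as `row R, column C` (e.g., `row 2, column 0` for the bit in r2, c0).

row 3, column 0

Recompute each row's even parity and compare to rp:
  r0: data parity 1, sent rp 1 → ok
  r1: data parity 1, sent rp 1 → ok
  r2: data parity 0, sent rp 0 → ok
  r3: data parity 0, sent rp 1 → mismatch
  r4: data parity 1, sent rp 1 → ok
Recompute each column's even parity and compare to cp:
  c0: data parity 1, sent cp 0 → mismatch
  c1: data parity 0, sent cp 0 → ok
  c2: data parity 0, sent cp 0 → ok
  c3: data parity 0, sent cp 0 → ok
Exactly one row (r3) and one column (c0) fail → the flipped bit is at their intersection.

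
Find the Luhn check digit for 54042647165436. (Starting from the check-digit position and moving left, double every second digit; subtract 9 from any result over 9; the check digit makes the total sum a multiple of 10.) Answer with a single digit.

Partial digits right→left: 6 3 4 5 6 1 7 4 6 2 4 0 4 5
Double every second digit counting from the check-digit position (so the 1st, 3rd, 5th, ... of the partial from the right).
  doubled (with −9 where >9): 3 8 3 5 3 8 8 → sum 38
  kept as-is: 3 5 1 4 2 0 5 → sum 20
Total = 38 + 20 = 58.
Check digit = (10 − (58 mod 10)) mod 10 = 2.

2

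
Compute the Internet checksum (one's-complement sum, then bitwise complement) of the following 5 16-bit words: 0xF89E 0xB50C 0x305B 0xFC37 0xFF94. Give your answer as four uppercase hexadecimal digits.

One's-complement addition (fold any carry out of bit 15 back into bit 0):
  0xF89E + 0xB50C = 0x1ADAA → wrap carry → 0xADAB
  0xADAB + 0x305B = 0x0DE06
  0xDE06 + 0xFC37 = 0x1DA3D → wrap carry → 0xDA3E
  0xDA3E + 0xFF94 = 0x1D9D2 → wrap carry → 0xD9D3
One's-complement sum = 0xD9D3.
Checksum = ~0xD9D3 & 0xFFFF = 0x262C.

262C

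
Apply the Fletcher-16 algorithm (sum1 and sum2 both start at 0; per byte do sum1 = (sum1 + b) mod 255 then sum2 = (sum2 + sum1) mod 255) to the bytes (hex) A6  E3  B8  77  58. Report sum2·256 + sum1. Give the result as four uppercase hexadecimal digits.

Running sums (mod 255):
  after byte 0 (A6): sum1=166, sum2=166
  after byte 1 (E3): sum1=138, sum2=49
  after byte 2 (B8): sum1=67, sum2=116
  after byte 3 (77): sum1=186, sum2=47
  after byte 4 (58): sum1=19, sum2=66
Checksum = sum2·256 + sum1 = 66·256 + 19 = 16915 = 0x4213.

4213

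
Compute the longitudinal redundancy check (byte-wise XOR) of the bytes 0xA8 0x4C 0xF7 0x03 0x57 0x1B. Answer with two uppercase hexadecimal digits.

XOR the bytes together:
  start with 0xA8
  0xA8 ⊕ 0x4C = 0xE4
  0xE4 ⊕ 0xF7 = 0x13
  0x13 ⊕ 0x03 = 0x10
  0x10 ⊕ 0x57 = 0x47
  0x47 ⊕ 0x1B = 0x5C

5C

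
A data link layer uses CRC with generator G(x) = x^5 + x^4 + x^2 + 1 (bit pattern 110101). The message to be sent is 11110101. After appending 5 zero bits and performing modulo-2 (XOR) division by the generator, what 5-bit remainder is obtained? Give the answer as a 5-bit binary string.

Append 5 zeros: 1111010100000. Divide by 110101 (XOR where the leading bit is 1):
  pos 0: 111101 XOR 110101 = 001000
  pos 2: 100001 XOR 110101 = 010100
  pos 3: 101000 XOR 110101 = 011101
  pos 4: 111010 XOR 110101 = 001111
  pos 6: 111100 XOR 110101 = 001001
Remainder (last 5 bits) = 10010. This is the CRC / FCS.

10010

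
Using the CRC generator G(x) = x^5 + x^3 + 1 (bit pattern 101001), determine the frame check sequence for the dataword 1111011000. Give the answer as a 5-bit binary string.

Append 5 zeros: 111101100000000. Divide by 101001 (XOR where the leading bit is 1):
  pos 0: 111101 XOR 101001 = 010100
  pos 1: 101001 XOR 101001 = 000000
Remainder (last 5 bits) = 00000. This is the CRC / FCS.

00000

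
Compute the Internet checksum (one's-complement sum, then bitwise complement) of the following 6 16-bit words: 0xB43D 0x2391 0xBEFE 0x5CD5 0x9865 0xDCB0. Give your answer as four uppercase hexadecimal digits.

One's-complement addition (fold any carry out of bit 15 back into bit 0):
  0xB43D + 0x2391 = 0x0D7CE
  0xD7CE + 0xBEFE = 0x196CC → wrap carry → 0x96CD
  0x96CD + 0x5CD5 = 0x0F3A2
  0xF3A2 + 0x9865 = 0x18C07 → wrap carry → 0x8C08
  0x8C08 + 0xDCB0 = 0x168B8 → wrap carry → 0x68B9
One's-complement sum = 0x68B9.
Checksum = ~0x68B9 & 0xFFFF = 0x9746.

9746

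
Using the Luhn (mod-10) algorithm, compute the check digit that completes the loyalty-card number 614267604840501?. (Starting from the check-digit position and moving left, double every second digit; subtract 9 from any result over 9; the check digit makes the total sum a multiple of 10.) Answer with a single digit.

6

Partial digits right→left: 1 0 5 0 4 8 4 0 6 7 6 2 4 1 6
Double every second digit counting from the check-digit position (so the 1st, 3rd, 5th, ... of the partial from the right).
  doubled (with −9 where >9): 2 1 8 8 3 3 8 3 → sum 36
  kept as-is: 0 0 8 0 7 2 1 → sum 18
Total = 36 + 18 = 54.
Check digit = (10 − (54 mod 10)) mod 10 = 6.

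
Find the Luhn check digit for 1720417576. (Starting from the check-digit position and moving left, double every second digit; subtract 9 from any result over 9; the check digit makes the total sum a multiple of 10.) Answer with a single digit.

Partial digits right→left: 6 7 5 7 1 4 0 2 7 1
Double every second digit counting from the check-digit position (so the 1st, 3rd, 5th, ... of the partial from the right).
  doubled (with −9 where >9): 3 1 2 0 5 → sum 11
  kept as-is: 7 7 4 2 1 → sum 21
Total = 11 + 21 = 32.
Check digit = (10 − (32 mod 10)) mod 10 = 8.

8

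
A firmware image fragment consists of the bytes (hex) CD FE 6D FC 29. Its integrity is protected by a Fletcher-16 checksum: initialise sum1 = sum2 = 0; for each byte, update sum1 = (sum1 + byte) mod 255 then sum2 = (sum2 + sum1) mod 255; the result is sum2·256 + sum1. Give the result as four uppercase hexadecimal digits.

Running sums (mod 255):
  after byte 0 (CD): sum1=205, sum2=205
  after byte 1 (FE): sum1=204, sum2=154
  after byte 2 (6D): sum1=58, sum2=212
  after byte 3 (FC): sum1=55, sum2=12
  after byte 4 (29): sum1=96, sum2=108
Checksum = sum2·256 + sum1 = 108·256 + 96 = 27744 = 0x6C60.

6C60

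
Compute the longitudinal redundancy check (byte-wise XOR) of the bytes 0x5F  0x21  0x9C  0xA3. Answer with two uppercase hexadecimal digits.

XOR the bytes together:
  start with 0x5F
  0x5F ⊕ 0x21 = 0x7E
  0x7E ⊕ 0x9C = 0xE2
  0xE2 ⊕ 0xA3 = 0x41

41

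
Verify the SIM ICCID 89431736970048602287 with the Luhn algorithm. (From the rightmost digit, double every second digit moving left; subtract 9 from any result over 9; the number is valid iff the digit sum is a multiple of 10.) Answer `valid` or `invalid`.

From the right, keep odd positions and double even positions (subtract 9 from any doubled value over 9):
  doubled (positions 2,4,...): 7 4 3 8 0 9 6 2 8 7 → sum 54
  kept (positions 1,3,...): 7 2 0 8 0 7 6 7 3 9 → sum 49
Total = 103.
103 mod 10 = 3, so the number is invalid.

invalid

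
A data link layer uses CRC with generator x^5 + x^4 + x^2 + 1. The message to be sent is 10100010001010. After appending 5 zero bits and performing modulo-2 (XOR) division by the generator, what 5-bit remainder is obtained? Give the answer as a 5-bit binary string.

11111

Append 5 zeros: 1010001000101000000. Divide by 110101 (XOR where the leading bit is 1):
  pos 0: 101000 XOR 110101 = 011101
  pos 1: 111011 XOR 110101 = 001110
  pos 3: 111000 XOR 110101 = 001101
  pos 5: 110101 XOR 110101 = 000000
  pos 12: 100000 XOR 110101 = 010101
  pos 13: 101010 XOR 110101 = 011111
Remainder (last 5 bits) = 11111. This is the CRC / FCS.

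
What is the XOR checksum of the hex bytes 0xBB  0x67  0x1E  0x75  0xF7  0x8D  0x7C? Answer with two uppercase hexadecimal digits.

B1

XOR the bytes together:
  start with 0xBB
  0xBB ⊕ 0x67 = 0xDC
  0xDC ⊕ 0x1E = 0xC2
  0xC2 ⊕ 0x75 = 0xB7
  0xB7 ⊕ 0xF7 = 0x40
  0x40 ⊕ 0x8D = 0xCD
  0xCD ⊕ 0x7C = 0xB1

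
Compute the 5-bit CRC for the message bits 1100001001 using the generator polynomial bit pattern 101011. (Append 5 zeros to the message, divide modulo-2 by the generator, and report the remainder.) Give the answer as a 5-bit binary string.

01111

Append 5 zeros: 110000100100000. Divide by 101011 (XOR where the leading bit is 1):
  pos 0: 110000 XOR 101011 = 011011
  pos 1: 110111 XOR 101011 = 011100
  pos 2: 111000 XOR 101011 = 010011
  pos 3: 100110 XOR 101011 = 001101
  pos 5: 110110 XOR 101011 = 011101
  pos 6: 111010 XOR 101011 = 010001
  pos 7: 100010 XOR 101011 = 001001
  pos 9: 100100 XOR 101011 = 001111
Remainder (last 5 bits) = 01111. This is the CRC / FCS.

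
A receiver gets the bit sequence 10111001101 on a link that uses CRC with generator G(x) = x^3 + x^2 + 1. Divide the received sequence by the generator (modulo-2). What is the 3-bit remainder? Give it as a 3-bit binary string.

000

Modulo-2 division of 10111001101 by 1101:
  pos 0: 1011 XOR 1101 = 0110
  pos 1: 1101 XOR 1101 = 0000
  pos 7: 1101 XOR 1101 = 0000
Remainder = 000 (zero — the frame passes the CRC check).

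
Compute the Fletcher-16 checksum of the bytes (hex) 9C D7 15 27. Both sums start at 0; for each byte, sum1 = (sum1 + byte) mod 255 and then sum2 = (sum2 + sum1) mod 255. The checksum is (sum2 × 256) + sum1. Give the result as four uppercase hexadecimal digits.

4BB0

Running sums (mod 255):
  after byte 0 (9C): sum1=156, sum2=156
  after byte 1 (D7): sum1=116, sum2=17
  after byte 2 (15): sum1=137, sum2=154
  after byte 3 (27): sum1=176, sum2=75
Checksum = sum2·256 + sum1 = 75·256 + 176 = 19376 = 0x4BB0.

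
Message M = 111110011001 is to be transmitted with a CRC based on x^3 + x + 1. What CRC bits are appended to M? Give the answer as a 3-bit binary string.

Append 3 zeros: 111110011001000. Divide by 1011 (XOR where the leading bit is 1):
  pos 0: 1111 XOR 1011 = 0100
  pos 1: 1001 XOR 1011 = 0010
  pos 3: 1000 XOR 1011 = 0011
  pos 5: 1111 XOR 1011 = 0100
  pos 6: 1000 XOR 1011 = 0011
  pos 8: 1101 XOR 1011 = 0110
  pos 9: 1100 XOR 1011 = 0111
  pos 10: 1110 XOR 1011 = 0101
  pos 11: 1010 XOR 1011 = 0001
Remainder (last 3 bits) = 001. This is the CRC / FCS.

001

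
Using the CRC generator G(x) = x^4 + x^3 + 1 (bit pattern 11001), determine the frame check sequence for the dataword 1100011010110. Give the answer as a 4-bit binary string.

1110

Append 4 zeros: 11000110101100000. Divide by 11001 (XOR where the leading bit is 1):
  pos 0: 11000 XOR 11001 = 00001
  pos 4: 11101 XOR 11001 = 00100
  pos 6: 10001 XOR 11001 = 01000
  pos 7: 10001 XOR 11001 = 01000
  pos 8: 10000 XOR 11001 = 01001
  pos 9: 10010 XOR 11001 = 01011
  pos 10: 10110 XOR 11001 = 01111
  pos 11: 11110 XOR 11001 = 00111
Remainder (last 4 bits) = 1110. This is the CRC / FCS.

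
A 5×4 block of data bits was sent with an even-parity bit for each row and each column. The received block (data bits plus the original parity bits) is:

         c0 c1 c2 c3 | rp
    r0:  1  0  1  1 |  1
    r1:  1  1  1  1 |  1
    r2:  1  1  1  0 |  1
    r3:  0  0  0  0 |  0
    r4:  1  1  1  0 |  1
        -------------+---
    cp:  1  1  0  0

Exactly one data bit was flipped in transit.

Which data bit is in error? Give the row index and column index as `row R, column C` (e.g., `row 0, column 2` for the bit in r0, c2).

row 1, column 0

Recompute each row's even parity and compare to rp:
  r0: data parity 1, sent rp 1 → ok
  r1: data parity 0, sent rp 1 → mismatch
  r2: data parity 1, sent rp 1 → ok
  r3: data parity 0, sent rp 0 → ok
  r4: data parity 1, sent rp 1 → ok
Recompute each column's even parity and compare to cp:
  c0: data parity 0, sent cp 1 → mismatch
  c1: data parity 1, sent cp 1 → ok
  c2: data parity 0, sent cp 0 → ok
  c3: data parity 0, sent cp 0 → ok
Exactly one row (r1) and one column (c0) fail → the flipped bit is at their intersection.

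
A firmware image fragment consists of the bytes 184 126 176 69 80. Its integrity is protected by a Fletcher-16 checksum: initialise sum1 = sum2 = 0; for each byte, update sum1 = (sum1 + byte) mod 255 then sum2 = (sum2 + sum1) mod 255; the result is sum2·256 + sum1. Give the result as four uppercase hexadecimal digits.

827D

Running sums (mod 255):
  after byte 0 (184): sum1=184, sum2=184
  after byte 1 (126): sum1=55, sum2=239
  after byte 2 (176): sum1=231, sum2=215
  after byte 3 (69): sum1=45, sum2=5
  after byte 4 (80): sum1=125, sum2=130
Checksum = sum2·256 + sum1 = 130·256 + 125 = 33405 = 0x827D.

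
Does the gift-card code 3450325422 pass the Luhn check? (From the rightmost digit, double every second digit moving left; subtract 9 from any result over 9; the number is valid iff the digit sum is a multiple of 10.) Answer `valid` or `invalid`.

From the right, keep odd positions and double even positions (subtract 9 from any doubled value over 9):
  doubled (positions 2,4,...): 4 1 6 1 6 → sum 18
  kept (positions 1,3,...): 2 4 2 0 4 → sum 12
Total = 30.
30 mod 10 = 0, so the number is valid.

valid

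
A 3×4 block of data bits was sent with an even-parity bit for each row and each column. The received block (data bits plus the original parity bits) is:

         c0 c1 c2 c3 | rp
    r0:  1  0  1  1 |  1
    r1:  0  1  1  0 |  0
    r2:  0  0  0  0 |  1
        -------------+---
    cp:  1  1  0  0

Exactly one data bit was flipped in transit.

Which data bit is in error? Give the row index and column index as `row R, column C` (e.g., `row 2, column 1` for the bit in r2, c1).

row 2, column 3

Recompute each row's even parity and compare to rp:
  r0: data parity 1, sent rp 1 → ok
  r1: data parity 0, sent rp 0 → ok
  r2: data parity 0, sent rp 1 → mismatch
Recompute each column's even parity and compare to cp:
  c0: data parity 1, sent cp 1 → ok
  c1: data parity 1, sent cp 1 → ok
  c2: data parity 0, sent cp 0 → ok
  c3: data parity 1, sent cp 0 → mismatch
Exactly one row (r2) and one column (c3) fail → the flipped bit is at their intersection.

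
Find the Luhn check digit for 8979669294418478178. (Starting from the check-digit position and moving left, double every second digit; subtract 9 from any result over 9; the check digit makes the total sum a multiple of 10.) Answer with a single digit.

8

Partial digits right→left: 8 7 1 8 7 4 8 1 4 4 9 2 9 6 6 9 7 9 8
Double every second digit counting from the check-digit position (so the 1st, 3rd, 5th, ... of the partial from the right).
  doubled (with −9 where >9): 7 2 5 7 8 9 9 3 5 7 → sum 62
  kept as-is: 7 8 4 1 4 2 6 9 9 → sum 50
Total = 62 + 50 = 112.
Check digit = (10 − (112 mod 10)) mod 10 = 8.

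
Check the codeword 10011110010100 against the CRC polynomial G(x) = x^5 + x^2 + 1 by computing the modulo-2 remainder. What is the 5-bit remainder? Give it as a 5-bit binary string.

Modulo-2 division of 10011110010100 by 100101:
  pos 0: 100111 XOR 100101 = 000010
  pos 4: 101001 XOR 100101 = 001100
  pos 6: 110001 XOR 100101 = 010100
  pos 7: 101000 XOR 100101 = 001101
Remainder = 11010 (nonzero — an error is detected).

11010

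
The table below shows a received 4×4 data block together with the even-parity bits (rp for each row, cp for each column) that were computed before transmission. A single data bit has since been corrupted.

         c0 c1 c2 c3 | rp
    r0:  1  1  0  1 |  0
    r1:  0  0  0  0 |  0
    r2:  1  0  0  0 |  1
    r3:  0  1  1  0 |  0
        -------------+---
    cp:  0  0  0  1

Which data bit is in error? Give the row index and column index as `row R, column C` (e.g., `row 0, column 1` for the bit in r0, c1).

row 0, column 2

Recompute each row's even parity and compare to rp:
  r0: data parity 1, sent rp 0 → mismatch
  r1: data parity 0, sent rp 0 → ok
  r2: data parity 1, sent rp 1 → ok
  r3: data parity 0, sent rp 0 → ok
Recompute each column's even parity and compare to cp:
  c0: data parity 0, sent cp 0 → ok
  c1: data parity 0, sent cp 0 → ok
  c2: data parity 1, sent cp 0 → mismatch
  c3: data parity 1, sent cp 1 → ok
Exactly one row (r0) and one column (c2) fail → the flipped bit is at their intersection.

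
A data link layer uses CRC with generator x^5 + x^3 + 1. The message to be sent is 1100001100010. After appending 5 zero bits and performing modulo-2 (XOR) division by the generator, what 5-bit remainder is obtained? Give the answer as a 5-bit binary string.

11010

Append 5 zeros: 110000110001000000. Divide by 101001 (XOR where the leading bit is 1):
  pos 0: 110000 XOR 101001 = 011001
  pos 1: 110011 XOR 101001 = 011010
  pos 2: 110101 XOR 101001 = 011100
  pos 3: 111000 XOR 101001 = 010001
  pos 4: 100010 XOR 101001 = 001011
  pos 6: 101101 XOR 101001 = 000100
  pos 9: 100000 XOR 101001 = 001001
  pos 11: 100100 XOR 101001 = 001101
Remainder (last 5 bits) = 11010. This is the CRC / FCS.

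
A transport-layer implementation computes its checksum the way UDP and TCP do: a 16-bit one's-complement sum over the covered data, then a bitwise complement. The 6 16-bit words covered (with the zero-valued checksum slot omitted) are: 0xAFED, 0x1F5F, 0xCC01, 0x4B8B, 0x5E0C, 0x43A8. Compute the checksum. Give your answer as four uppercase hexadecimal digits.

One's-complement addition (fold any carry out of bit 15 back into bit 0):
  0xAFED + 0x1F5F = 0x0CF4C
  0xCF4C + 0xCC01 = 0x19B4D → wrap carry → 0x9B4E
  0x9B4E + 0x4B8B = 0x0E6D9
  0xE6D9 + 0x5E0C = 0x144E5 → wrap carry → 0x44E6
  0x44E6 + 0x43A8 = 0x0888E
One's-complement sum = 0x888E.
Checksum = ~0x888E & 0xFFFF = 0x7771.

7771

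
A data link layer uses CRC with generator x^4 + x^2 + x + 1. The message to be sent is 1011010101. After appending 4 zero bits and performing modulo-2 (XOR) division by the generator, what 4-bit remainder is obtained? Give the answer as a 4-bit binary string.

1010

Append 4 zeros: 10110101010000. Divide by 10111 (XOR where the leading bit is 1):
  pos 0: 10110 XOR 10111 = 00001
  pos 4: 11010 XOR 10111 = 01101
  pos 5: 11011 XOR 10111 = 01100
  pos 6: 11000 XOR 10111 = 01111
  pos 7: 11110 XOR 10111 = 01001
  pos 8: 10010 XOR 10111 = 00101
Remainder (last 4 bits) = 1010. This is the CRC / FCS.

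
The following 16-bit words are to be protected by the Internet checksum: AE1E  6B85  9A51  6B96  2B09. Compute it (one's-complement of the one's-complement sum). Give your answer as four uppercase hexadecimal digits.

B56A

One's-complement addition (fold any carry out of bit 15 back into bit 0):
  0xAE1E + 0x6B85 = 0x119A3 → wrap carry → 0x19A4
  0x19A4 + 0x9A51 = 0x0B3F5
  0xB3F5 + 0x6B96 = 0x11F8B → wrap carry → 0x1F8C
  0x1F8C + 0x2B09 = 0x04A95
One's-complement sum = 0x4A95.
Checksum = ~0x4A95 & 0xFFFF = 0xB56A.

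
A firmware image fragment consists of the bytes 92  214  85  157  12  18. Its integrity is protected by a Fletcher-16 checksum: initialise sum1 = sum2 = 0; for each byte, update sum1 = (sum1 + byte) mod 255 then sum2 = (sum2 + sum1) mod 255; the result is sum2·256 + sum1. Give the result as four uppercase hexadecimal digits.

B444

Running sums (mod 255):
  after byte 0 (92): sum1=92, sum2=92
  after byte 1 (214): sum1=51, sum2=143
  after byte 2 (85): sum1=136, sum2=24
  after byte 3 (157): sum1=38, sum2=62
  after byte 4 (12): sum1=50, sum2=112
  after byte 5 (18): sum1=68, sum2=180
Checksum = sum2·256 + sum1 = 180·256 + 68 = 46148 = 0xB444.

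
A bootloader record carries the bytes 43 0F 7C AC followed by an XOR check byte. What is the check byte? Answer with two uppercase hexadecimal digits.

9C

XOR the bytes together:
  start with 0x43
  0x43 ⊕ 0x0F = 0x4C
  0x4C ⊕ 0x7C = 0x30
  0x30 ⊕ 0xAC = 0x9C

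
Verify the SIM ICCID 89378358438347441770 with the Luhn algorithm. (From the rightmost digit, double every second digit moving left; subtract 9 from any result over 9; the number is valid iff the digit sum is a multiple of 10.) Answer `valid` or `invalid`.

From the right, keep odd positions and double even positions (subtract 9 from any doubled value over 9):
  doubled (positions 2,4,...): 5 2 8 8 7 8 1 7 6 7 → sum 59
  kept (positions 1,3,...): 0 7 4 7 3 3 8 3 7 9 → sum 51
Total = 110.
110 mod 10 = 0, so the number is valid.

valid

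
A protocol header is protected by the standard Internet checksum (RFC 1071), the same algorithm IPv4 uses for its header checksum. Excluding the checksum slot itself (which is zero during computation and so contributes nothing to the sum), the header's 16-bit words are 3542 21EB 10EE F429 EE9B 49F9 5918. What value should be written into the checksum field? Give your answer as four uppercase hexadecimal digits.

120D

One's-complement addition (fold any carry out of bit 15 back into bit 0):
  0x3542 + 0x21EB = 0x0572D
  0x572D + 0x10EE = 0x0681B
  0x681B + 0xF429 = 0x15C44 → wrap carry → 0x5C45
  0x5C45 + 0xEE9B = 0x14AE0 → wrap carry → 0x4AE1
  0x4AE1 + 0x49F9 = 0x094DA
  0x94DA + 0x5918 = 0x0EDF2
One's-complement sum = 0xEDF2.
Checksum = ~0xEDF2 & 0xFFFF = 0x120D.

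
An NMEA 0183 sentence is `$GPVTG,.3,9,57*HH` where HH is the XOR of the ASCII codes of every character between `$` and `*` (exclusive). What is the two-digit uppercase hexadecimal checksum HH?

58

XOR the ASCII codes of the payload characters:
  'G' = 0x47 → acc = 0x47
  'P' = 0x50 → acc = 0x17
  'V' = 0x56 → acc = 0x41
  'T' = 0x54 → acc = 0x15
  'G' = 0x47 → acc = 0x52
  ',' = 0x2C → acc = 0x7E
  '.' = 0x2E → acc = 0x50
  '3' = 0x33 → acc = 0x63
  ',' = 0x2C → acc = 0x4F
  '9' = 0x39 → acc = 0x76
  ',' = 0x2C → acc = 0x5A
  '5' = 0x35 → acc = 0x6F
  '7' = 0x37 → acc = 0x58
Checksum = 0x58.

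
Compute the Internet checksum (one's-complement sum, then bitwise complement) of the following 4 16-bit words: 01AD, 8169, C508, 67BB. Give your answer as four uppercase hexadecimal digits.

5025

One's-complement addition (fold any carry out of bit 15 back into bit 0):
  0x01AD + 0x8169 = 0x08316
  0x8316 + 0xC508 = 0x1481E → wrap carry → 0x481F
  0x481F + 0x67BB = 0x0AFDA
One's-complement sum = 0xAFDA.
Checksum = ~0xAFDA & 0xFFFF = 0x5025.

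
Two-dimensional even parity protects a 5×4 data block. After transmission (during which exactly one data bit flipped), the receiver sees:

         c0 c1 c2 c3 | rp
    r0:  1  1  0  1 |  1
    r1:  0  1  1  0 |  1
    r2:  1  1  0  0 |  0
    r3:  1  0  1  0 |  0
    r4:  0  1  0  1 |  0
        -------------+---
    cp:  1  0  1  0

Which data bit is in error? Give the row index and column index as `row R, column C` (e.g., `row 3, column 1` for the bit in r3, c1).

row 1, column 2

Recompute each row's even parity and compare to rp:
  r0: data parity 1, sent rp 1 → ok
  r1: data parity 0, sent rp 1 → mismatch
  r2: data parity 0, sent rp 0 → ok
  r3: data parity 0, sent rp 0 → ok
  r4: data parity 0, sent rp 0 → ok
Recompute each column's even parity and compare to cp:
  c0: data parity 1, sent cp 1 → ok
  c1: data parity 0, sent cp 0 → ok
  c2: data parity 0, sent cp 1 → mismatch
  c3: data parity 0, sent cp 0 → ok
Exactly one row (r1) and one column (c2) fail → the flipped bit is at their intersection.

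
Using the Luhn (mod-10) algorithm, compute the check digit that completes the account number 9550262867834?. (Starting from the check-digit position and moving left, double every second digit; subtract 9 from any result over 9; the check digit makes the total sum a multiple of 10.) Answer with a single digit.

5

Partial digits right→left: 4 3 8 7 6 8 2 6 2 0 5 5 9
Double every second digit counting from the check-digit position (so the 1st, 3rd, 5th, ... of the partial from the right).
  doubled (with −9 where >9): 8 7 3 4 4 1 9 → sum 36
  kept as-is: 3 7 8 6 0 5 → sum 29
Total = 36 + 29 = 65.
Check digit = (10 − (65 mod 10)) mod 10 = 5.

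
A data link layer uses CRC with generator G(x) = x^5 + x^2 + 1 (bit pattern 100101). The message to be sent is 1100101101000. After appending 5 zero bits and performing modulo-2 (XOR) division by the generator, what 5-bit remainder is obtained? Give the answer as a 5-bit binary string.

Append 5 zeros: 110010110100000000. Divide by 100101 (XOR where the leading bit is 1):
  pos 0: 110010 XOR 100101 = 010111
  pos 1: 101111 XOR 100101 = 001010
  pos 3: 101010 XOR 100101 = 001111
  pos 5: 111110 XOR 100101 = 011011
  pos 6: 110110 XOR 100101 = 010011
  pos 7: 100110 XOR 100101 = 000011
  pos 11: 110000 XOR 100101 = 010101
  pos 12: 101010 XOR 100101 = 001111
Remainder (last 5 bits) = 01111. This is the CRC / FCS.

01111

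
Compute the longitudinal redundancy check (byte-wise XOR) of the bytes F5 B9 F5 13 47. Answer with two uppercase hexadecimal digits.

XOR the bytes together:
  start with 0xF5
  0xF5 ⊕ 0xB9 = 0x4C
  0x4C ⊕ 0xF5 = 0xB9
  0xB9 ⊕ 0x13 = 0xAA
  0xAA ⊕ 0x47 = 0xED

ED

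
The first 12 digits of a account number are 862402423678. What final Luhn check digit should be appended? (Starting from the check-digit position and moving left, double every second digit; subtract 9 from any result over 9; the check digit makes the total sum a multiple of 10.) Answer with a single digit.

Partial digits right→left: 8 7 6 3 2 4 2 0 4 2 6 8
Double every second digit counting from the check-digit position (so the 1st, 3rd, 5th, ... of the partial from the right).
  doubled (with −9 where >9): 7 3 4 4 8 3 → sum 29
  kept as-is: 7 3 4 0 2 8 → sum 24
Total = 29 + 24 = 53.
Check digit = (10 − (53 mod 10)) mod 10 = 7.

7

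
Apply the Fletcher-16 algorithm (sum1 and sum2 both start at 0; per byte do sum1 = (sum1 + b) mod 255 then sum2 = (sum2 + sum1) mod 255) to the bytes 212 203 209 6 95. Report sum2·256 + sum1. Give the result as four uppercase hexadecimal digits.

Running sums (mod 255):
  after byte 0 (212): sum1=212, sum2=212
  after byte 1 (203): sum1=160, sum2=117
  after byte 2 (209): sum1=114, sum2=231
  after byte 3 (6): sum1=120, sum2=96
  after byte 4 (95): sum1=215, sum2=56
Checksum = sum2·256 + sum1 = 56·256 + 215 = 14551 = 0x38D7.

38D7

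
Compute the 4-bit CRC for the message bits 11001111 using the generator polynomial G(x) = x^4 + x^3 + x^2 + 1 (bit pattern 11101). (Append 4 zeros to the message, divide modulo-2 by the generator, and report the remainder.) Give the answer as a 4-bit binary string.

0000

Append 4 zeros: 110011110000. Divide by 11101 (XOR where the leading bit is 1):
  pos 0: 11001 XOR 11101 = 00100
  pos 2: 10011 XOR 11101 = 01110
  pos 3: 11101 XOR 11101 = 00000
Remainder (last 4 bits) = 0000. This is the CRC / FCS.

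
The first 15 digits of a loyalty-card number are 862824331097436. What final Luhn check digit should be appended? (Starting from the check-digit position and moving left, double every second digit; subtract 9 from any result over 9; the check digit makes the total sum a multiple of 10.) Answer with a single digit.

Partial digits right→left: 6 3 4 7 9 0 1 3 3 4 2 8 2 6 8
Double every second digit counting from the check-digit position (so the 1st, 3rd, 5th, ... of the partial from the right).
  doubled (with −9 where >9): 3 8 9 2 6 4 4 7 → sum 43
  kept as-is: 3 7 0 3 4 8 6 → sum 31
Total = 43 + 31 = 74.
Check digit = (10 − (74 mod 10)) mod 10 = 6.

6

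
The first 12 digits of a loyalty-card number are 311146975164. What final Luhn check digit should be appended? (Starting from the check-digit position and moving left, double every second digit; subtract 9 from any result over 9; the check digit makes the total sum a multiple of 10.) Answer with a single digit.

Partial digits right→left: 4 6 1 5 7 9 6 4 1 1 1 3
Double every second digit counting from the check-digit position (so the 1st, 3rd, 5th, ... of the partial from the right).
  doubled (with −9 where >9): 8 2 5 3 2 2 → sum 22
  kept as-is: 6 5 9 4 1 3 → sum 28
Total = 22 + 28 = 50.
Check digit = (10 − (50 mod 10)) mod 10 = 0.

0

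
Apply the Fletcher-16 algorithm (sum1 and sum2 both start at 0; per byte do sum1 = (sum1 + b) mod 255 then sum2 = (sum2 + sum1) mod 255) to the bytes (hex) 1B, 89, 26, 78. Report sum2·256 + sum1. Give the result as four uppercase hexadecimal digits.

Running sums (mod 255):
  after byte 0 (1B): sum1=27, sum2=27
  after byte 1 (89): sum1=164, sum2=191
  after byte 2 (26): sum1=202, sum2=138
  after byte 3 (78): sum1=67, sum2=205
Checksum = sum2·256 + sum1 = 205·256 + 67 = 52547 = 0xCD43.

CD43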